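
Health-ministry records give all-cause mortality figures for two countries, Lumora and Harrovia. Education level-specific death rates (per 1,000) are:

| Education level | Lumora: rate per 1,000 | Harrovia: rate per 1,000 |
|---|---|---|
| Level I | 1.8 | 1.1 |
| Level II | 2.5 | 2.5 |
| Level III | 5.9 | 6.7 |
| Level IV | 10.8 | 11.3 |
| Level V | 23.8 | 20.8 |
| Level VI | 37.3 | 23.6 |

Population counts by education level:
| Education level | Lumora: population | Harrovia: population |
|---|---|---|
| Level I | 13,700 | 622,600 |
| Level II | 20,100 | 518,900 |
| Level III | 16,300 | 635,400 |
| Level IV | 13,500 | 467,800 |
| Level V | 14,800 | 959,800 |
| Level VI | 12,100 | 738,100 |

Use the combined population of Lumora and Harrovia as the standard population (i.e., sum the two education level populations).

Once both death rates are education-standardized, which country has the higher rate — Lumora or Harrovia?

Lumora

Combined standard total = 4,033,100; weights = 0.1578, 0.1336, 0.1616, 0.1193, 0.2417, 0.1860.
Lumora: 0.1578×1.8 + 0.1336×2.5 + 0.1616×5.9 + 0.1193×10.8 + 0.2417×23.8 + 0.1860×37.3 = 15.5498 per 1,000.
Harrovia: 0.1578×1.1 + 0.1336×2.5 + 0.1616×6.7 + 0.1193×11.3 + 0.2417×20.8 + 0.1860×23.6 = 12.3550 per 1,000.
The crude rates (12.38 vs 12.41) would put Harrovia higher, but that reflects its education composition; once standardized to a common education structure, Lumora has the higher underlying rate.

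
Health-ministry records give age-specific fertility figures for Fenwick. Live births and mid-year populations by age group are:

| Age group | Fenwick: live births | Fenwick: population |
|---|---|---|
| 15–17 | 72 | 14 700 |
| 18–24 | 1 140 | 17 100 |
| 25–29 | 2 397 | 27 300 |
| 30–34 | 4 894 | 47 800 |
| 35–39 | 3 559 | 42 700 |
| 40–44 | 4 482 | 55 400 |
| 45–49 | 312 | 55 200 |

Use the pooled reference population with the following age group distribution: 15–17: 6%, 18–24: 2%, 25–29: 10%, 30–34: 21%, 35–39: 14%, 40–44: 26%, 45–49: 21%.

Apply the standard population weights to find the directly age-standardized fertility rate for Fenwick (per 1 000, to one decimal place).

Age-specific rates per 1 000 for Fenwick: 4.898, 66.667, 87.802, 102.385, 83.349, 80.903, 5.652.
Standard weights: 0.06, 0.02, 0.10, 0.21, 0.14, 0.26, 0.21.
Standardized rate: 0.0600×4.898 + 0.0200×66.667 + 0.1000×87.802 + 0.2100×102.385 + 0.1400×83.349 + 0.2600×80.903 + 0.2100×5.652 = 65.7987 per 1 000.

65.8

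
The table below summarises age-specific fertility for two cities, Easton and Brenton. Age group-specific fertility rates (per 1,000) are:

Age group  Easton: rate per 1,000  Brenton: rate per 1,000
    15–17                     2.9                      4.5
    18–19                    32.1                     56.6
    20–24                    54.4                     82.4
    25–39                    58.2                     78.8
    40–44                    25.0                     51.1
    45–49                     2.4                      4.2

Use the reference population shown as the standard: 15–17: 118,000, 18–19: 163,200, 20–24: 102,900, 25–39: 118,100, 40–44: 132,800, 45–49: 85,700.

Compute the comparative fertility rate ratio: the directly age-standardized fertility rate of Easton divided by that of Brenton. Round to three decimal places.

Standard total = 720,700; weights = 0.1637, 0.2264, 0.1428, 0.1639, 0.1843, 0.1189.
Easton: 0.1637×2.9 + 0.2264×32.1 + 0.1428×54.4 + 0.1639×58.2 + 0.1843×25.0 + 0.1189×2.4 = 29.9400 per 1,000.
Brenton: 0.1637×4.5 + 0.2264×56.6 + 0.1428×82.4 + 0.1639×78.8 + 0.1843×51.1 + 0.1189×4.2 = 48.1468 per 1,000.
Ratio = 29.9400 ÷ 48.1468 = 0.62185.

0.622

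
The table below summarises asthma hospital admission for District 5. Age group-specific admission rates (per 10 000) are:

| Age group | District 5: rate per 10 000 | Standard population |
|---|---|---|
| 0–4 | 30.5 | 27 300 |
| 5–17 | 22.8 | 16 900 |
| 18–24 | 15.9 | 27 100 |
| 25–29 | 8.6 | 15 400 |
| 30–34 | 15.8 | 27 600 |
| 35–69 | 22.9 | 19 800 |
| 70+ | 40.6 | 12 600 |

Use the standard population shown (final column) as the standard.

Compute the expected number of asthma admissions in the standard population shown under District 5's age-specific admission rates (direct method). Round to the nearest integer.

Expected asthma admissions = Σ (standard pop × age-specific rate ÷ 10 000)
= 27 300×30.5/10 000 + 16 900×22.8/10 000 + 27 100×15.9/10 000 + 15 400×8.6/10 000 + 27 600×15.8/10 000 + 19 800×22.9/10 000 + 12 600×40.6/10 000
= 83.27 + 38.53 + 43.09 + 13.24 + 43.61 + 45.34 + 51.16 = 318.24.

318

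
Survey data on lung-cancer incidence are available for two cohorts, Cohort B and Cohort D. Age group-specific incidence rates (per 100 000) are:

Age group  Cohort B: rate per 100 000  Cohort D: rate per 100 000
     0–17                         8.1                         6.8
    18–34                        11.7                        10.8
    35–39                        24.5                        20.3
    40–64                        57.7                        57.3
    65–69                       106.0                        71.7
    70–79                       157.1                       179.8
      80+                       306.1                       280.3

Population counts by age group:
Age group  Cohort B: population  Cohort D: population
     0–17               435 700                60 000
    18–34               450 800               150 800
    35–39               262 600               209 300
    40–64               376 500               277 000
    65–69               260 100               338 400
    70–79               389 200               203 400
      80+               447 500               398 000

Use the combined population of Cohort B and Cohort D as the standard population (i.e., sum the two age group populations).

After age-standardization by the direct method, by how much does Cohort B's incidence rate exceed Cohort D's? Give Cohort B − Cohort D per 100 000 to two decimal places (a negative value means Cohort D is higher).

7.59

Combined standard total = 4 259 300; weights = 0.1164, 0.1412, 0.1108, 0.1534, 0.1405, 0.1391, 0.1985.
Cohort B: 0.1164×8.1 + 0.1412×11.7 + 0.1108×24.5 + 0.1534×57.7 + 0.1405×106.0 + 0.1391×157.1 + 0.1985×306.1 = 111.6776 per 100 000.
Cohort D: 0.1164×6.8 + 0.1412×10.8 + 0.1108×20.3 + 0.1534×57.3 + 0.1405×71.7 + 0.1391×179.8 + 0.1985×280.3 = 104.0896 per 100 000.
Difference = 111.6776 − 104.0896 = 7.5880.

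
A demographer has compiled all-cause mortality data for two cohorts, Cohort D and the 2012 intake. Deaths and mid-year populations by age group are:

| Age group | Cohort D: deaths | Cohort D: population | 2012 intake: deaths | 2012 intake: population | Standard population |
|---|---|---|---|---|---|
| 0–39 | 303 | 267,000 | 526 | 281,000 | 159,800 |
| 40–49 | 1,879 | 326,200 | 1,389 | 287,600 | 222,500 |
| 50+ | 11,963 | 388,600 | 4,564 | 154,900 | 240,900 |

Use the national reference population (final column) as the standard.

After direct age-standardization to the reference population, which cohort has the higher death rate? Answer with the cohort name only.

Age-specific rates per 100,000 for Cohort D: 113.48, 576.03, 3078.49.
For the 2012 intake: 187.19, 482.96, 2946.42.
Standard total = 623,200; weights = 0.2564, 0.3570, 0.3866.
Cohort D: 0.2564×113.48 + 0.3570×576.03 + 0.3866×3078.49 = 1424.7563 per 100,000.
The 2012 intake: 0.2564×187.19 + 0.3570×482.96 + 0.3866×2946.42 = 1359.3770 per 100,000.

Cohort D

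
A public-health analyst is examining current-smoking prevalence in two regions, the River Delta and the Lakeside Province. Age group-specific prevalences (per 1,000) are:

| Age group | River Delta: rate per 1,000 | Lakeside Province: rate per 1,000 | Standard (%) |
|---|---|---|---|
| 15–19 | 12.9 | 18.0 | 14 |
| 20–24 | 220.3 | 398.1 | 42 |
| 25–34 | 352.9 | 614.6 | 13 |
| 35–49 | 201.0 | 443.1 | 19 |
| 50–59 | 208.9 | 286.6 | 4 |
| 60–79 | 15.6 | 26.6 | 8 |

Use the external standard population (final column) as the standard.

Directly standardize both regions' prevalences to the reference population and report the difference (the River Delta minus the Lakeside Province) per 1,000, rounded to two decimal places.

Standard weights: 0.14, 0.42, 0.13, 0.19, 0.04, 0.08.
The River Delta: 0.1400×12.9 + 0.4200×220.3 + 0.1300×352.9 + 0.1900×201.0 + 0.0400×208.9 + 0.0800×15.6 = 188.0030 per 1,000.
The Lakeside Province: 0.1400×18.0 + 0.4200×398.1 + 0.1300×614.6 + 0.1900×443.1 + 0.0400×286.6 + 0.0800×26.6 = 347.4010 per 1,000.
Difference = 188.0030 − 347.4010 = -159.3980.

-159.40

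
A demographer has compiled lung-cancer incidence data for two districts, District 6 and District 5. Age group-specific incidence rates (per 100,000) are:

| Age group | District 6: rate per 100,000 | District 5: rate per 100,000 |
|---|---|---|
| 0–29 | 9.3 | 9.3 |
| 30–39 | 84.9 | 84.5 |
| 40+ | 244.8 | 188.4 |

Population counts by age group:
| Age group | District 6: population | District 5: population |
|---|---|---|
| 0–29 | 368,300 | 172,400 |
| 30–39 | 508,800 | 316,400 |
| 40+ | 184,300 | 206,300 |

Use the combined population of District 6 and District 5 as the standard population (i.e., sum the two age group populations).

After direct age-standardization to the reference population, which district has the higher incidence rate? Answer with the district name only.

District 6

Combined standard total = 1,756,500; weights = 0.3078, 0.4698, 0.2224.
District 6: 0.3078×9.3 + 0.4698×84.9 + 0.2224×244.8 = 97.1858 per 100,000.
District 5: 0.3078×9.3 + 0.4698×84.5 + 0.2224×188.4 = 84.4560 per 100,000.
The crude rates (86.43 vs 96.69) would put District 5 higher, but that reflects its age composition; once standardized to a common age structure, District 6 has the higher underlying rate.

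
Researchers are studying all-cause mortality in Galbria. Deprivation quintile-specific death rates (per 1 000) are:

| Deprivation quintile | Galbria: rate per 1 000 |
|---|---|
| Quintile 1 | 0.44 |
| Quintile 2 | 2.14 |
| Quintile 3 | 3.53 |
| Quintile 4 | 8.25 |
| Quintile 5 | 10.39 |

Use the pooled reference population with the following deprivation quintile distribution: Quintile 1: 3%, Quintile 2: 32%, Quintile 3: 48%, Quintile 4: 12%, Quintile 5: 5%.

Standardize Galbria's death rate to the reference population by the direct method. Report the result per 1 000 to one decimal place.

Standard weights: 0.03, 0.32, 0.48, 0.12, 0.05.
Standardized rate: 0.0300×0.44 + 0.3200×2.14 + 0.4800×3.53 + 0.1200×8.25 + 0.0500×10.39 = 3.9019 per 1 000.

3.9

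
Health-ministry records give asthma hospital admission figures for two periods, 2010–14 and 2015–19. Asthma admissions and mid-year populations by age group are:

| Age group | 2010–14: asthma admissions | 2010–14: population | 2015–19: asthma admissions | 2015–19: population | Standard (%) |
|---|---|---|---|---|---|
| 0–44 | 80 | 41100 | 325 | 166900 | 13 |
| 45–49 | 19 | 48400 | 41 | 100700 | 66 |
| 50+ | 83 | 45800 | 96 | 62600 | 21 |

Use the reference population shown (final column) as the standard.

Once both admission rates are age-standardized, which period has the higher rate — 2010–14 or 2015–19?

2010–14

Age-specific rates per 10000 for 2010–14: 19.46, 3.93, 18.12.
For 2015–19: 19.47, 4.07, 15.34.
Standard weights: 0.13, 0.66, 0.21.
2010–14: 0.1300×19.46 + 0.6600×3.93 + 0.2100×18.12 = 8.9270 per 10000.
2015–19: 0.1300×19.47 + 0.6600×4.07 + 0.2100×15.34 = 8.4391 per 10000.
The crude rates (13.45 vs 13.99) would put 2015–19 higher, but that reflects its age composition; once standardized to a common age structure, 2010–14 has the higher underlying rate.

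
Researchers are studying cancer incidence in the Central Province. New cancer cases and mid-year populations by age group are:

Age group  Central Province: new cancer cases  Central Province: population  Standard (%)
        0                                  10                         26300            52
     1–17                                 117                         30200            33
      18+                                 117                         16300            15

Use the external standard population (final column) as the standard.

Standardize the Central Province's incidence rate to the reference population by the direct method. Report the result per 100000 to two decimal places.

255.29

Age-specific rates per 100000 for the Central Province: 38.02, 387.42, 717.79.
Standard weights: 0.52, 0.33, 0.15.
Standardized rate: 0.5200×38.02 + 0.3300×387.42 + 0.1500×717.79 = 255.2883 per 100000.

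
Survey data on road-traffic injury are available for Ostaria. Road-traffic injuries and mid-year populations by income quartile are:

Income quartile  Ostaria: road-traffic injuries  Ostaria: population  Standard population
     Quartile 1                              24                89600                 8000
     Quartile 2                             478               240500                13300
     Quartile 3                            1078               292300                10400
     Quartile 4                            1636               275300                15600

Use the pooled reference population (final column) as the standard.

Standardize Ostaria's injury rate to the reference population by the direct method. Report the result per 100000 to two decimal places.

Income-specific rates per 100000 for Ostaria: 26.79, 198.75, 368.80, 594.26.
Standard total = 47300; weights = 0.1691, 0.2812, 0.2199, 0.3298.
Standardized rate: 0.1691×26.79 + 0.2812×198.75 + 0.2199×368.80 + 0.3298×594.26 = 337.4984 per 100000.

337.50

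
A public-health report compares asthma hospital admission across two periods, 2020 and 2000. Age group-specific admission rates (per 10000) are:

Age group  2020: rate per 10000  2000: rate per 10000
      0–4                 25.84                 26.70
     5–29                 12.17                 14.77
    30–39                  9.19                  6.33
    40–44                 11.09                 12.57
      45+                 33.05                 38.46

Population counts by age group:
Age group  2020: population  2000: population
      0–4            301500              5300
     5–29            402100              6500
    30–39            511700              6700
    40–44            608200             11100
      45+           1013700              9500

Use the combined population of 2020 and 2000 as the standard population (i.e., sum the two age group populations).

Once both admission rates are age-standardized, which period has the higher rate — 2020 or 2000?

Combined standard total = 2876300; weights = 0.1067, 0.1421, 0.1802, 0.2153, 0.3557.
2020: 0.1067×25.84 + 0.1421×12.17 + 0.1802×9.19 + 0.2153×11.09 + 0.3557×33.05 = 20.2862 per 10000.
2000: 0.1067×26.70 + 0.1421×14.77 + 0.1802×6.33 + 0.2153×12.57 + 0.3557×38.46 = 22.4750 per 10000.
The crude rates (20.31 vs 20.07) would put 2020 higher, but that reflects its age composition; once standardized to a common age structure, 2000 has the higher underlying rate.

2000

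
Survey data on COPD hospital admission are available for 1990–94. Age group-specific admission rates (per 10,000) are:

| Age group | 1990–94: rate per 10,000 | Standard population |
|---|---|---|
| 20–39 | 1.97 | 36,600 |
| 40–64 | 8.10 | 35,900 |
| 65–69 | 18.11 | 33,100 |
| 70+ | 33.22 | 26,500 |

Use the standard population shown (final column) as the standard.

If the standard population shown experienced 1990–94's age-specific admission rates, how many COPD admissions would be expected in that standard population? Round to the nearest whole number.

Expected COPD admissions = Σ (standard pop × age-specific rate ÷ 10,000)
= 36,600×1.97/10,000 + 35,900×8.10/10,000 + 33,100×18.11/10,000 + 26,500×33.22/10,000
= 7.21 + 29.08 + 59.94 + 88.03 = 184.27.

184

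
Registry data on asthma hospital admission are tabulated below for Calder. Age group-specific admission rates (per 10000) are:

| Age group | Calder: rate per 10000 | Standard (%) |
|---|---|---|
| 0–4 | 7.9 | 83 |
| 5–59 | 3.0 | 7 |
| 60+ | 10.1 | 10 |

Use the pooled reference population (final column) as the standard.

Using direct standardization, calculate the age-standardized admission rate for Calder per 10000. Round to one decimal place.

7.8

Standard weights: 0.83, 0.07, 0.10.
Standardized rate: 0.8300×7.9 + 0.0700×3.0 + 0.1000×10.1 = 7.7770 per 10000.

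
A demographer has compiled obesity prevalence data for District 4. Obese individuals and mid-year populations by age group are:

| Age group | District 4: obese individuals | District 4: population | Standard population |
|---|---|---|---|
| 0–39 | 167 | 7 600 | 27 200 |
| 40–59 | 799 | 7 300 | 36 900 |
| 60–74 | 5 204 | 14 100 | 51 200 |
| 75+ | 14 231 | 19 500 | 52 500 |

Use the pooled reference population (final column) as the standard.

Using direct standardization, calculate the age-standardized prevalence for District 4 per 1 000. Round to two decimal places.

368.58

Age-specific rates per 1 000 for District 4: 21.974, 109.452, 369.078, 729.795.
Standard total = 167 800; weights = 0.1621, 0.2199, 0.3051, 0.3129.
Standardized rate: 0.1621×21.974 + 0.2199×109.452 + 0.3051×369.078 + 0.3129×729.795 = 368.5786 per 1 000.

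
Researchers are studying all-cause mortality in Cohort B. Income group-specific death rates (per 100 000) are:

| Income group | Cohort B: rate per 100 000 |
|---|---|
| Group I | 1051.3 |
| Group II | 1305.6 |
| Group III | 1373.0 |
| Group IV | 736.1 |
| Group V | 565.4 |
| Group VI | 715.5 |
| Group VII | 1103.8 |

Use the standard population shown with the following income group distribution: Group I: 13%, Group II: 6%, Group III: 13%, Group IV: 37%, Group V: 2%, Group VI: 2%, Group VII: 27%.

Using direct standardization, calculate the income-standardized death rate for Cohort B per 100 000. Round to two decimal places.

989.50

Standard weights: 0.13, 0.06, 0.13, 0.37, 0.02, 0.02, 0.27.
Standardized rate: 0.1300×1051.3 + 0.0600×1305.6 + 0.1300×1373.0 + 0.3700×736.1 + 0.0200×565.4 + 0.0200×715.5 + 0.2700×1103.8 = 989.4960 per 100 000.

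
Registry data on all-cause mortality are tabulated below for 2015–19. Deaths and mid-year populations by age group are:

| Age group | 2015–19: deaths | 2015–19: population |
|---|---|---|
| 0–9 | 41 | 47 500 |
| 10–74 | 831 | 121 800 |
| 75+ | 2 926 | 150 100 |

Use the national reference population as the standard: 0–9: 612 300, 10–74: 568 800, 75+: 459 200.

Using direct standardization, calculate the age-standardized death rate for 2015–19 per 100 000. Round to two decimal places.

Age-specific rates per 100 000 for 2015–19: 86.32, 682.27, 1949.37.
Standard total = 1 640 300; weights = 0.3733, 0.3468, 0.2799.
Standardized rate: 0.3733×86.32 + 0.3468×682.27 + 0.2799×1949.37 = 814.5299 per 100 000.

814.53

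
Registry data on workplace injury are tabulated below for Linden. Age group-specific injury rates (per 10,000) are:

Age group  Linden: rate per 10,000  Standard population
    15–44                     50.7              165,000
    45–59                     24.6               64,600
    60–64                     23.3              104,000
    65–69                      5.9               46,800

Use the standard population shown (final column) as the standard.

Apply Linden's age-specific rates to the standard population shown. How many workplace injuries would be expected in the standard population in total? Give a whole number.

Expected workplace injuries = Σ (standard pop × age-specific rate ÷ 10,000)
= 165,000×50.7/10,000 + 64,600×24.6/10,000 + 104,000×23.3/10,000 + 46,800×5.9/10,000
= 836.55 + 158.92 + 242.32 + 27.61 = 1265.40.

1265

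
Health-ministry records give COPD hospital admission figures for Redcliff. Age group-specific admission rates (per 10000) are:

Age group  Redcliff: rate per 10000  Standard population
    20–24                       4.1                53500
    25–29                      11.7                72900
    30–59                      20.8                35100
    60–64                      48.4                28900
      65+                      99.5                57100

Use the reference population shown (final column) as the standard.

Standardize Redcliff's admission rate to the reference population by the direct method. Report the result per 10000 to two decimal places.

35.89

Standard total = 247500; weights = 0.2162, 0.2945, 0.1418, 0.1168, 0.2307.
Standardized rate: 0.2162×4.1 + 0.2945×11.7 + 0.1418×20.8 + 0.1168×48.4 + 0.2307×99.5 = 35.8892 per 10000.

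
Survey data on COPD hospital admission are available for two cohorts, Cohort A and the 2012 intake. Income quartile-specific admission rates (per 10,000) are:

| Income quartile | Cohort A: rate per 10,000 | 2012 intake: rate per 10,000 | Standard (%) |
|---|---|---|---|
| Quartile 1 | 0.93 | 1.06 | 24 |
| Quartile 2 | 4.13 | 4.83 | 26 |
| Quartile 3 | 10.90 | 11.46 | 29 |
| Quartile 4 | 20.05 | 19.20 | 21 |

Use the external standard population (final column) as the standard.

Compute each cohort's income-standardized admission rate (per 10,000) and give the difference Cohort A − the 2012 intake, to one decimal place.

-0.2

Standard weights: 0.24, 0.26, 0.29, 0.21.
Cohort A: 0.2400×0.93 + 0.2600×4.13 + 0.2900×10.90 + 0.2100×20.05 = 8.6685 per 10,000.
The 2012 intake: 0.2400×1.06 + 0.2600×4.83 + 0.2900×11.46 + 0.2100×19.20 = 8.8656 per 10,000.
Difference = 8.6685 − 8.8656 = -0.1971.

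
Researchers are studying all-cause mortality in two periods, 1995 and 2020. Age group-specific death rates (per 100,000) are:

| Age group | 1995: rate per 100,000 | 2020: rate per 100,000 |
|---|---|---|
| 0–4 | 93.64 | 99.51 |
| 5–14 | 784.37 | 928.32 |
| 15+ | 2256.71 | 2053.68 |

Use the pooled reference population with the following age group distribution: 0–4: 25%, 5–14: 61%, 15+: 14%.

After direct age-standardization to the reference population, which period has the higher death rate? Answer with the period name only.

2020

Standard weights: 0.25, 0.61, 0.14.
1995: 0.2500×93.64 + 0.6100×784.37 + 0.1400×2256.71 = 817.8151 per 100,000.
2020: 0.2500×99.51 + 0.6100×928.32 + 0.1400×2053.68 = 878.6679 per 100,000.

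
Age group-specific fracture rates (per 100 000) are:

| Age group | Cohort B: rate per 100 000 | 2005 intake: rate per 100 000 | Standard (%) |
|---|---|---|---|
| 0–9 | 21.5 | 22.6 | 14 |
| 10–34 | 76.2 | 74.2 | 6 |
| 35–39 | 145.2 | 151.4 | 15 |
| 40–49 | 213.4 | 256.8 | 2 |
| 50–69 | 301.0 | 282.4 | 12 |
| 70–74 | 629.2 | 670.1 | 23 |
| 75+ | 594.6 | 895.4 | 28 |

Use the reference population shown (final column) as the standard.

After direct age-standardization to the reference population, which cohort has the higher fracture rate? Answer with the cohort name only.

2005 intake

Standard weights: 0.14, 0.06, 0.15, 0.02, 0.12, 0.23, 0.28.
Cohort B: 0.1400×21.5 + 0.0600×76.2 + 0.1500×145.2 + 0.0200×213.4 + 0.1200×301.0 + 0.2300×629.2 + 0.2800×594.6 = 380.9540 per 100 000.
The 2005 intake: 0.1400×22.6 + 0.0600×74.2 + 0.1500×151.4 + 0.0200×256.8 + 0.1200×282.4 + 0.2300×670.1 + 0.2800×895.4 = 474.1850 per 100 000.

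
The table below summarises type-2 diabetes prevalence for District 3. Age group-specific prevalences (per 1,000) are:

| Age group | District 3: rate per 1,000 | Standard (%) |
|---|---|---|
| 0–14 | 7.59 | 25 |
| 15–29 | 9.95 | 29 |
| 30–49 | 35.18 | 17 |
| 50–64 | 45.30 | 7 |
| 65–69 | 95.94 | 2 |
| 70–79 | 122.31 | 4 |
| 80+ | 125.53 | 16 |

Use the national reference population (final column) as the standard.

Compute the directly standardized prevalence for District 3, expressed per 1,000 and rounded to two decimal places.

40.83

Standard weights: 0.25, 0.29, 0.17, 0.07, 0.02, 0.04, 0.16.
Standardized rate: 0.2500×7.59 + 0.2900×9.95 + 0.1700×35.18 + 0.0700×45.30 + 0.0200×95.94 + 0.0400×122.31 + 0.1600×125.53 = 40.8306 per 1,000.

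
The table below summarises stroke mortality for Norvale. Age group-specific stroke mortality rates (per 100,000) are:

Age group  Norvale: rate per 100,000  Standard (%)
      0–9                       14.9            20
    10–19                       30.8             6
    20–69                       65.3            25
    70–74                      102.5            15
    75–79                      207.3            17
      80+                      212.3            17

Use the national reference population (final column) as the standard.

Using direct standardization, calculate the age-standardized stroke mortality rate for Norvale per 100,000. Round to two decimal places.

Standard weights: 0.20, 0.06, 0.25, 0.15, 0.17, 0.17.
Standardized rate: 0.2000×14.9 + 0.0600×30.8 + 0.2500×65.3 + 0.1500×102.5 + 0.1700×207.3 + 0.1700×212.3 = 107.8600 per 100,000.

107.86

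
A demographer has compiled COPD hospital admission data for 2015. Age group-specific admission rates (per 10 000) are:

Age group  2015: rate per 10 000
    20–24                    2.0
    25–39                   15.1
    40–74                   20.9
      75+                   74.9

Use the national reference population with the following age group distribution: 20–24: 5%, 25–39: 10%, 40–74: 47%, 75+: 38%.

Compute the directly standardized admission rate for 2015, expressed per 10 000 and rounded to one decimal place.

Standard weights: 0.05, 0.10, 0.47, 0.38.
Standardized rate: 0.0500×2.0 + 0.1000×15.1 + 0.4700×20.9 + 0.3800×74.9 = 39.8950 per 10 000.

39.9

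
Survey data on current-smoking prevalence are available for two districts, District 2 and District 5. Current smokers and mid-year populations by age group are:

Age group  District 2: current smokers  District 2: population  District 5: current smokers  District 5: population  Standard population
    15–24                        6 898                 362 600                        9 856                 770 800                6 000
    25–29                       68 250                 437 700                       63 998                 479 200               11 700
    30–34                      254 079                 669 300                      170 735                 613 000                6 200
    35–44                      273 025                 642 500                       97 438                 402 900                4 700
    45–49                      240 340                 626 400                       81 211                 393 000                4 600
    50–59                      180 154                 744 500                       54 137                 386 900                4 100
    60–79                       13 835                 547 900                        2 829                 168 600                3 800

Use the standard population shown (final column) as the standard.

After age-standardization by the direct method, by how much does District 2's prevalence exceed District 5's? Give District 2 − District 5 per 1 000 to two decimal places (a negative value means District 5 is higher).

74.25

Age-specific rates per 1 000 for District 2: 19.024, 155.929, 379.619, 424.942, 383.685, 241.980, 25.251.
For District 5: 12.787, 133.552, 278.524, 241.842, 206.644, 139.925, 16.779.
Standard total = 41 100; weights = 0.1460, 0.2847, 0.1509, 0.1144, 0.1119, 0.0998, 0.0925.
District 2: 0.1460×19.024 + 0.2847×155.929 + 0.1509×379.619 + 0.1144×424.942 + 0.1119×383.685 + 0.0998×241.980 + 0.0925×25.251 = 222.4426 per 1 000.
District 5: 0.1460×12.787 + 0.2847×133.552 + 0.1509×278.524 + 0.1144×241.842 + 0.1119×206.644 + 0.0998×139.925 + 0.0925×16.779 = 148.1945 per 1 000.
Difference = 222.4426 − 148.1945 = 74.2481.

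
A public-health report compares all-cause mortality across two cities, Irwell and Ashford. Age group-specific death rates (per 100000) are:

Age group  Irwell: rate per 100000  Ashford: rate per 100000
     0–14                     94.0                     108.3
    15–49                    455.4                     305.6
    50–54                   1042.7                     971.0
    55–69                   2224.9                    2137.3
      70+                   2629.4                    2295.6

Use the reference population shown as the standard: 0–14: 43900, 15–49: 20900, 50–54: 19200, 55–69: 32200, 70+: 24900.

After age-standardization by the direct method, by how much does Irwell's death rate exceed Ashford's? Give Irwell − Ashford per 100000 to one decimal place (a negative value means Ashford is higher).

106.4

Standard total = 141100; weights = 0.3111, 0.1481, 0.1361, 0.2282, 0.1765.
Irwell: 0.3111×94.0 + 0.1481×455.4 + 0.1361×1042.7 + 0.2282×2224.9 + 0.1765×2629.4 = 1210.3341 per 100000.
Ashford: 0.3111×108.3 + 0.1481×305.6 + 0.1361×971.0 + 0.2282×2137.3 + 0.1765×2295.6 = 1103.9412 per 100000.
Difference = 1210.3341 − 1103.9412 = 106.3928.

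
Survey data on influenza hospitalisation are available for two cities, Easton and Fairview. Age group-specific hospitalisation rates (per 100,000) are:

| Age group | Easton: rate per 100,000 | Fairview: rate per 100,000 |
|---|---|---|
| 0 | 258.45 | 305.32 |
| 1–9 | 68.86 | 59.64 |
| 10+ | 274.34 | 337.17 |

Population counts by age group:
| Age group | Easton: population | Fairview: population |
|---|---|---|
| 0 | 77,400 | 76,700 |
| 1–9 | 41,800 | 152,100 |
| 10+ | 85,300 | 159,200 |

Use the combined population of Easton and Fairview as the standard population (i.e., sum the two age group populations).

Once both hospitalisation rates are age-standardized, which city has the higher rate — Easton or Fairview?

Fairview

Combined standard total = 592,500; weights = 0.2601, 0.3273, 0.4127.
Easton: 0.2601×258.45 + 0.3273×68.86 + 0.4127×274.34 = 202.9624 per 100,000.
Fairview: 0.2601×305.32 + 0.3273×59.64 + 0.4127×337.17 = 238.0626 per 100,000.
The crude rates (226.33 vs 222.08) would put Easton higher, but that reflects its age composition; once standardized to a common age structure, Fairview has the higher underlying rate.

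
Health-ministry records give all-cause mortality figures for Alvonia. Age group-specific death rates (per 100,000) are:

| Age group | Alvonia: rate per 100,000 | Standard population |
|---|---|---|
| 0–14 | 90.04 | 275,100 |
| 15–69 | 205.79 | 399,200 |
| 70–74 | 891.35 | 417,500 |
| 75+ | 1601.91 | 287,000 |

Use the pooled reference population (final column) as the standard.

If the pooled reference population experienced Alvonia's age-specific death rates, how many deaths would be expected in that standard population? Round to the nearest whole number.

9388

Expected deaths = Σ (standard pop × age-specific rate ÷ 100,000)
= 275,100×90.04/100,000 + 399,200×205.79/100,000 + 417,500×891.35/100,000 + 287,000×1601.91/100,000
= 247.70 + 821.51 + 3721.39 + 4597.48 = 9388.08.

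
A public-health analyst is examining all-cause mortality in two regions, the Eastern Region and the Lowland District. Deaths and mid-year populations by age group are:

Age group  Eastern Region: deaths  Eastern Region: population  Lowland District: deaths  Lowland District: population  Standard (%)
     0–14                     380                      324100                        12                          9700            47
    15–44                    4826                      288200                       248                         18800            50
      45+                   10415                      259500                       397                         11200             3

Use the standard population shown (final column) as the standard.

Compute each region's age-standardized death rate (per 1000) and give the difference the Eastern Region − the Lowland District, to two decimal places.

Age-specific rates per 1000 for the Eastern Region: 1.172, 16.745, 40.135.
For the Lowland District: 1.237, 13.191, 35.446.
Standard weights: 0.47, 0.50, 0.03.
The Eastern Region: 0.4700×1.172 + 0.5000×16.745 + 0.0300×40.135 = 10.1278 per 1000.
The Lowland District: 0.4700×1.237 + 0.5000×13.191 + 0.0300×35.446 = 8.2406 per 1000.
Difference = 10.1278 − 8.2406 = 1.8872.

1.89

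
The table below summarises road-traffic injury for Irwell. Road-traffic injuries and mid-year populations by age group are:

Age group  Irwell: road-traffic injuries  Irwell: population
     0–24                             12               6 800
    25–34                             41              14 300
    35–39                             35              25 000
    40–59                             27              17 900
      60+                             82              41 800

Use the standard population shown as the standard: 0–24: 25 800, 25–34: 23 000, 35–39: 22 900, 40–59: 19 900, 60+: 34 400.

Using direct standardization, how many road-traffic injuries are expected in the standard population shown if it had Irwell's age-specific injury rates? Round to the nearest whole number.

Age-specific rates per 100 000 for Irwell: 176.47, 286.71, 140.00, 150.84, 196.17.
Expected road-traffic injuries = Σ (standard pop × age-specific rate ÷ 100 000)
= 25 800×176.47/100 000 + 23 000×286.71/100 000 + 22 900×140.00/100 000 + 19 900×150.84/100 000 + 34 400×196.17/100 000
= 45.53 + 65.94 + 32.06 + 30.02 + 67.48 = 241.03.

241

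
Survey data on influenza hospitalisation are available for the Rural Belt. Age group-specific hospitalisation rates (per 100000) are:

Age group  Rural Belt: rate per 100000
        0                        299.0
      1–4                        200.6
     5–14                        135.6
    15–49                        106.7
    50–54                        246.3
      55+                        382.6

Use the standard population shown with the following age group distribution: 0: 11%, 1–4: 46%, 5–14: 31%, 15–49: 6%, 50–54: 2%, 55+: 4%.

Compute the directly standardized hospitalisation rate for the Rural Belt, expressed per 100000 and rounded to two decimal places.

Standard weights: 0.11, 0.46, 0.31, 0.06, 0.02, 0.04.
Standardized rate: 0.1100×299.0 + 0.4600×200.6 + 0.3100×135.6 + 0.0600×106.7 + 0.0200×246.3 + 0.0400×382.6 = 193.8340 per 100000.

193.83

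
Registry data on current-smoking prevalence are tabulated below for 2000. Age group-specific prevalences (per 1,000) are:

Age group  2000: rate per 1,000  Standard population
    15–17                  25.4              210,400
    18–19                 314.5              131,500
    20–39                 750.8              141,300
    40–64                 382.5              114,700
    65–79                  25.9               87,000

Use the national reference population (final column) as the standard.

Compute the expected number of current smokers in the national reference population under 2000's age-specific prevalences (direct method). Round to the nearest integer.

198915

Expected current smokers = Σ (standard pop × age-specific rate ÷ 1,000)
= 210,400×25.4/1,000 + 131,500×314.5/1,000 + 141,300×750.8/1,000 + 114,700×382.5/1,000 + 87,000×25.9/1,000
= 5344.16 + 41356.75 + 106088.04 + 43872.75 + 2253.30 = 198915.00.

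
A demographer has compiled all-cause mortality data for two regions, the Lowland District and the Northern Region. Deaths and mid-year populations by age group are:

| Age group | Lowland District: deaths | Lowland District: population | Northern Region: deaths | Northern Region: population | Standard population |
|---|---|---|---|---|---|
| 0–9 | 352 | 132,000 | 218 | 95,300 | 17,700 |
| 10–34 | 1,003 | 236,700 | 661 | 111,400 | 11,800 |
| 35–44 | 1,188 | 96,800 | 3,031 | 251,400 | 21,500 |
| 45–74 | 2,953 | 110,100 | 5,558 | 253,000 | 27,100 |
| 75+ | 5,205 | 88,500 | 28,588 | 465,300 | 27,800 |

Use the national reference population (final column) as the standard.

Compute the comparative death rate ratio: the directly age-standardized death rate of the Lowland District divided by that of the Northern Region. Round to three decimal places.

Age-specific rates per 1,000 for the Lowland District: 2.667, 4.237, 12.273, 26.821, 58.814.
For the Northern Region: 2.288, 5.934, 12.056, 21.968, 61.440.
Standard total = 105,900; weights = 0.1671, 0.1114, 0.2030, 0.2559, 0.2625.
The Lowland District: 0.1671×2.667 + 0.1114×4.237 + 0.2030×12.273 + 0.2559×26.821 + 0.2625×58.814 = 25.7123 per 1,000.
The Northern Region: 0.1671×2.288 + 0.1114×5.934 + 0.2030×12.056 + 0.2559×21.968 + 0.2625×61.440 = 25.2417 per 1,000.
Ratio = 25.7123 ÷ 25.2417 = 1.01865.

1.019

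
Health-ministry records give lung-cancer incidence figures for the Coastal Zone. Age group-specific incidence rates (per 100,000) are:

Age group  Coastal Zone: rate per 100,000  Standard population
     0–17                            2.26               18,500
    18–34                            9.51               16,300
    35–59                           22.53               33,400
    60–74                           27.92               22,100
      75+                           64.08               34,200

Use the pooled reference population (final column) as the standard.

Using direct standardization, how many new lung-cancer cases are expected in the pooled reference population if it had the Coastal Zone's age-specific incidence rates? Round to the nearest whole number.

Expected new lung-cancer cases = Σ (standard pop × age-specific rate ÷ 100,000)
= 18,500×2.26/100,000 + 16,300×9.51/100,000 + 33,400×22.53/100,000 + 22,100×27.92/100,000 + 34,200×64.08/100,000
= 0.42 + 1.55 + 7.53 + 6.17 + 21.92 = 37.58.

38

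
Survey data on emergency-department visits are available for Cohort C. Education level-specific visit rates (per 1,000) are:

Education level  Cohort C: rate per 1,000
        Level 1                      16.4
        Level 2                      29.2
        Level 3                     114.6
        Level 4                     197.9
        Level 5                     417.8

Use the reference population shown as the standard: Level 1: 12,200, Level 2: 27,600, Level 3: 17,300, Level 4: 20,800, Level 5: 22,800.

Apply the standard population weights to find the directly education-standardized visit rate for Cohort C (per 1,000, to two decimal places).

Standard total = 100,700; weights = 0.1212, 0.2741, 0.1718, 0.2066, 0.2264.
Standardized rate: 0.1212×16.4 + 0.2741×29.2 + 0.1718×114.6 + 0.2066×197.9 + 0.2264×417.8 = 165.1513 per 1,000.

165.15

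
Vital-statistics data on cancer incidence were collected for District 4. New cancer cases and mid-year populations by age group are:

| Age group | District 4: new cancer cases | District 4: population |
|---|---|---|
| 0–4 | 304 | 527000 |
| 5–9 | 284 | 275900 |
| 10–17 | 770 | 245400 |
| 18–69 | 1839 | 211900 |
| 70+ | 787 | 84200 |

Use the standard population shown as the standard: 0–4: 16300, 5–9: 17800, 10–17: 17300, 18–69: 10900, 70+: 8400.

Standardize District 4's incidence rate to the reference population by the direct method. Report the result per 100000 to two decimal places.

360.85

Age-specific rates per 100000 for District 4: 57.69, 102.94, 313.77, 867.86, 934.68.
Standard total = 70700; weights = 0.2306, 0.2518, 0.2447, 0.1542, 0.1188.
Standardized rate: 0.2306×57.69 + 0.2518×102.94 + 0.2447×313.77 + 0.1542×867.86 + 0.1188×934.68 = 360.8459 per 100000.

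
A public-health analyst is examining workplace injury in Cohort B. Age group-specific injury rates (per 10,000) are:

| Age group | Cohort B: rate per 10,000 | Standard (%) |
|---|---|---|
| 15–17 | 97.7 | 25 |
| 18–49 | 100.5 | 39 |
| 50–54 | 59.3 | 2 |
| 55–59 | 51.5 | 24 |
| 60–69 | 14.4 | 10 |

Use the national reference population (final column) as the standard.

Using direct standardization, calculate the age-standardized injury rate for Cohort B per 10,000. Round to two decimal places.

Standard weights: 0.25, 0.39, 0.02, 0.24, 0.10.
Standardized rate: 0.2500×97.7 + 0.3900×100.5 + 0.0200×59.3 + 0.2400×51.5 + 0.1000×14.4 = 78.6060 per 10,000.

78.61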